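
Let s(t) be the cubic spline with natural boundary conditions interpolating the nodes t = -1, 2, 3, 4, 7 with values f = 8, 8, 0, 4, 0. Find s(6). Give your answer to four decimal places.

4.3259

With σ_i denoting the second derivative at x_i, h_i = 3, 1, 1, 3, and Δ_i = (y_(i+1) − y_i)/h_i = 0, -8, 4, -4/3:
  3·σ_0 + 8·σ_1 + 1·σ_2 = 6(Δ_1 - Δ_0) = -48
  1·σ_1 + 4·σ_2 + 1·σ_3 = 6(Δ_2 - Δ_1) = 72
  1·σ_2 + 8·σ_3 + 3·σ_4 = 6(Δ_3 - Δ_2) = -32
Natural end conditions: σ_0 = σ_4 = 0.
Solving the tridiagonal system: σ_0 = 0, σ_1 = -131/15, σ_2 = 328/15, σ_3 = -101/15, σ_4 = 0.
On [4, 7], s(t) = 4 + 27/5·(t - 4) - 101/30·(t - 4)² + 101/270·(t - 4)³.
With (t - 4) = 2: s(6) = 584/135.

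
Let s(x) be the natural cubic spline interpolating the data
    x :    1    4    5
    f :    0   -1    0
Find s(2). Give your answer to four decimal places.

Write m_i for s''(x_i). With h_i = 3, 1 and divided differences Δ_i = -1/3, 1, the continuity of s' gives the tridiagonal system
  3·m_0 + 8·m_1 + 1·m_2 = 6(Δ_1 - Δ_0) = 8
Natural end conditions: m_0 = m_2 = 0.
Solving the tridiagonal system: m_0 = 0, m_1 = 1, m_2 = 0.
On [1, 4], s(x) = 0 - 5/6·(x - 1) + 0·(x - 1)² + 1/18·(x - 1)³.
With (x - 1) = 1: s(2) = -7/9.

-0.7778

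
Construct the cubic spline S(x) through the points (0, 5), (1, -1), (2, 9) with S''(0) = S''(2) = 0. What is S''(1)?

Put m_i = S'' at the i-th knot. Here h = (1, 1) and Δ = (-6, 10), so the interior equations h_(i-1)·m_(i-1) + 2(h_(i-1)+h_i)·m_i + h_i·m_(i+1) = 6(Δ_i − Δ_(i-1)) read
  1·m_0 + 4·m_1 + 1·m_2 = 6(Δ_1 - Δ_0) = 96
Natural end conditions: m_0 = m_2 = 0.
Solving: m_0 = 0, m_1 = 24, m_2 = 0.

24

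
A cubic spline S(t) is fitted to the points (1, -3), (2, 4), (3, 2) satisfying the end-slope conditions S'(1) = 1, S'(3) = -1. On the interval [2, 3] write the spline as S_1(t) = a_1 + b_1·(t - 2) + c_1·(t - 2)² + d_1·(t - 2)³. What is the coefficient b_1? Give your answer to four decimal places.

3.7500

Write M_i for S''(x_i). With h_i = 1, 1 and divided differences Δ_i = 7, -2, the continuity of S' gives the tridiagonal system
  1·M_0 + 4·M_1 + 1·M_2 = 6(Δ_1 - Δ_0) = -54
Clamped end conditions give two more equations: 2h_0·M_0 + h_0·M_1 = 6(Δ_0 - S'(1)) = 36 and h_1·M_1 + 2h_1·M_2 = 6(S'(3) - Δ_1) = 6.
Solving: M_0 = 61/2, M_1 = -25, M_2 = 31/2.
On [2, 3], with S_1(t) = a_1 + b_1·(t - 2) + c_1·(t - 2)² + d_1·(t - 2)³: c_1 = M_1/2 = -25/2, d_1 = (M_2 - M_1)/(6h_1) = 27/4, b_1 = Δ_1 - h_1(2M_1 + M_2)/6 = 15/4.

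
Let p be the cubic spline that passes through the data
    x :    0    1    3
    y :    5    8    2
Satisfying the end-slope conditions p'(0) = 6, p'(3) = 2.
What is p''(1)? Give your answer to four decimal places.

Let M_i = p''(x_i). Step sizes h_i = 1, 2; slopes of the chords Δ_i = (y_(i+1) - y_i)/h_i = 3, -3.
  1·M_0 + 6·M_1 + 2·M_2 = 6(Δ_1 - Δ_0) = -36
Clamped end conditions give two more equations: 2h_0·M_0 + h_0·M_1 = 6(Δ_0 - p'(0)) = -18 and h_1·M_1 + 2h_1·M_2 = 6(p'(3) - Δ_1) = 30.
Hence M_0 = -13/3, M_1 = -28/3, M_2 = 73/6.

-9.3333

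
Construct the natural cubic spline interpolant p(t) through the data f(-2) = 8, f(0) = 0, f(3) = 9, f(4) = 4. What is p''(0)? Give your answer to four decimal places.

6.7606

Write m_i for p''(x_i). With h_i = 2, 3, 1 and divided differences Δ_i = -4, 3, -5, the continuity of p' gives the tridiagonal system
  2·m_0 + 10·m_1 + 3·m_2 = 6(Δ_1 - Δ_0) = 42
  3·m_1 + 8·m_2 + 1·m_3 = 6(Δ_2 - Δ_1) = -48
Natural end conditions: m_0 = m_3 = 0.
Solving the tridiagonal system: m_0 = 0, m_1 = 480/71, m_2 = -606/71, m_3 = 0.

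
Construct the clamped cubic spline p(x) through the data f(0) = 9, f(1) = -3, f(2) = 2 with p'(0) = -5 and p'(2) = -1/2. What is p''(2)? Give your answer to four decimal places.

Write M_i for p''(x_i). With h_i = 1, 1 and divided differences Δ_i = -12, 5, the continuity of p' gives the tridiagonal system
  1·M_0 + 4·M_1 + 1·M_2 = 6(Δ_1 - Δ_0) = 102
Clamped end conditions give two more equations: 2h_0·M_0 + h_0·M_1 = 6(Δ_0 - p'(0)) = -42 and h_1·M_1 + 2h_1·M_2 = 6(p'(2) - Δ_1) = -33.
Hence M_0 = -177/4, M_1 = 93/2, M_2 = -159/4.

-39.7500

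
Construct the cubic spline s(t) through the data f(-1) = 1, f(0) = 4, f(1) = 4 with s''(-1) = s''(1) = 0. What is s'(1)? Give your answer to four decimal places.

-0.7500

Write σ_i for s''(x_i). With h_i = 1, 1 and divided differences Δ_i = 3, 0, the continuity of s' gives the tridiagonal system
  1·σ_0 + 4·σ_1 + 1·σ_2 = 6(Δ_1 - Δ_0) = -18
Natural end conditions: σ_0 = σ_2 = 0.
Hence σ_0 = 0, σ_1 = -9/2, σ_2 = 0.
On [0, 1], s'(t) = b_1 + 2c_1·t + 3d_1·t² with b_1 = Δ_1 - h_1(2σ_1 + σ_2)/6 = 3/2, c_1 = σ_1/2 = -9/4, d_1 = (σ_2 - σ_1)/(6h_1) = 3/4. So s'(1) = -3/4.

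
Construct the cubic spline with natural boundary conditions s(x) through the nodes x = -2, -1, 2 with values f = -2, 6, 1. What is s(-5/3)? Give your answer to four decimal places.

1.0247

Let M_i = s''(x_i). Step sizes h_i = 1, 3; slopes of the chords Δ_i = (y_(i+1) - y_i)/h_i = 8, -5/3.
  1·M_0 + 8·M_1 + 3·M_2 = 6(Δ_1 - Δ_0) = -58
Natural end conditions: M_0 = M_2 = 0.
Solving the tridiagonal system: M_0 = 0, M_1 = -29/4, M_2 = 0.
On [-2, -1], s(x) = -2 + 221/24·(x + 2) + 0·(x + 2)² - 29/24·(x + 2)³.
With (x + 2) = 1/3: s(-5/3) = 83/81.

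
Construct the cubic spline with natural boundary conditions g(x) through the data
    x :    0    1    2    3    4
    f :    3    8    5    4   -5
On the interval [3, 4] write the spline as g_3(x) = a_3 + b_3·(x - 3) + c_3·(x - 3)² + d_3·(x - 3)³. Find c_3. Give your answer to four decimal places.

-7.2857

With M_i denoting the second derivative at x_i, h_i = 1, 1, 1, 1, and Δ_i = (y_(i+1) − y_i)/h_i = 5, -3, -1, -9:
  1·M_0 + 4·M_1 + 1·M_2 = 6(Δ_1 - Δ_0) = -48
  1·M_1 + 4·M_2 + 1·M_3 = 6(Δ_2 - Δ_1) = 12
  1·M_2 + 4·M_3 + 1·M_4 = 6(Δ_3 - Δ_2) = -48
Natural end conditions: M_0 = M_4 = 0.
Hence M_0 = 0, M_1 = -102/7, M_2 = 72/7, M_3 = -102/7, M_4 = 0.
On [3, 4], with g_3(x) = a_3 + b_3·(x - 3) + c_3·(x - 3)² + d_3·(x - 3)³: c_3 = M_3/2 = -51/7, d_3 = (M_4 - M_3)/(6h_3) = 17/7, b_3 = Δ_3 - h_3(2M_3 + M_4)/6 = -29/7.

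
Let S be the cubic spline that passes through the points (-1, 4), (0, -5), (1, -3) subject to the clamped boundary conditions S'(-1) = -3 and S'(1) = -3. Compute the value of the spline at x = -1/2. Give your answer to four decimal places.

-0.4063

Write σ_i for S''(x_i). With h_i = 1, 1 and divided differences Δ_i = -9, 2, the continuity of S' gives the tridiagonal system
  1·σ_0 + 4·σ_1 + 1·σ_2 = 6(Δ_1 - Δ_0) = 66
Clamped end conditions give two more equations: 2h_0·σ_0 + h_0·σ_1 = 6(Δ_0 - S'(-1)) = -36 and h_1·σ_1 + 2h_1·σ_2 = 6(S'(1) - Δ_1) = -30.
Hence σ_0 = -69/2, σ_1 = 33, σ_2 = -63/2.
On [-1, 0], S(x) = 4 - 3·(x + 1) - 69/4·(x + 1)² + 45/4·(x + 1)³.
With (x + 1) = 1/2: S(-1/2) = -13/32.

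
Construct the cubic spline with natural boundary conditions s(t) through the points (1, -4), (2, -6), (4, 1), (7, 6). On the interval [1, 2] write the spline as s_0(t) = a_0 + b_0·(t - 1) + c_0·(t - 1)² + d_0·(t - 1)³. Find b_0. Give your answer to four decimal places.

-3.0476

Let M_i = s''(x_i). Step sizes h_i = 1, 2, 3; slopes of the chords Δ_i = (y_(i+1) - y_i)/h_i = -2, 7/2, 5/3.
  1·M_0 + 6·M_1 + 2·M_2 = 6(Δ_1 - Δ_0) = 33
  2·M_1 + 10·M_2 + 3·M_3 = 6(Δ_2 - Δ_1) = -11
Natural end conditions: M_0 = M_3 = 0.
Solving the tridiagonal system: M_0 = 0, M_1 = 44/7, M_2 = -33/14, M_3 = 0.
On [1, 2], with s_0(t) = a_0 + b_0·(t - 1) + c_0·(t - 1)² + d_0·(t - 1)³: c_0 = M_0/2 = 0, d_0 = (M_1 - M_0)/(6h_0) = 22/21, b_0 = Δ_0 - h_0(2M_0 + M_1)/6 = -64/21.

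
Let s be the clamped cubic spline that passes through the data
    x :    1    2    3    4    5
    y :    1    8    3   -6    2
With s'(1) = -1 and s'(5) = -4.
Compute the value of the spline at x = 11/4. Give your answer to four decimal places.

With M_i denoting the second derivative at x_i, h_i = 1, 1, 1, 1, and Δ_i = (y_(i+1) − y_i)/h_i = 7, -5, -9, 8:
  1·M_0 + 4·M_1 + 1·M_2 = 6(Δ_1 - Δ_0) = -72
  1·M_1 + 4·M_2 + 1·M_3 = 6(Δ_2 - Δ_1) = -24
  1·M_2 + 4·M_3 + 1·M_4 = 6(Δ_3 - Δ_2) = 102
Clamped end conditions give two more equations: 2h_0·M_0 + h_0·M_1 = 6(Δ_0 - s'(1)) = 48 and h_3·M_3 + 2h_3·M_4 = 6(s'(5) - Δ_3) = -72.
Solving: M_0 = 507/14, M_1 = -171/7, M_2 = -21/2, M_3 = 297/7, M_4 = -801/14.
On [2, 3], s(x) = 8 + 137/28·(x - 2) - 171/14·(x - 2)² + 65/28·(x - 2)³.
With (x - 2) = 3/4: s(11/4) = 10355/1792.

5.7785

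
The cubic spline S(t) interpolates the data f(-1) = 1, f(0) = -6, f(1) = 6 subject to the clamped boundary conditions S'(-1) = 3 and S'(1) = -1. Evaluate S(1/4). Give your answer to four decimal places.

Put M_i = S'' at the i-th knot. Here h = (1, 1) and Δ = (-7, 12), so the interior equations h_(i-1)·M_(i-1) + 2(h_(i-1)+h_i)·M_i + h_i·M_(i+1) = 6(Δ_i − Δ_(i-1)) read
  1·M_0 + 4·M_1 + 1·M_2 = 6(Δ_1 - Δ_0) = 114
Clamped end conditions give two more equations: 2h_0·M_0 + h_0·M_1 = 6(Δ_0 - S'(-1)) = -60 and h_1·M_1 + 2h_1·M_2 = 6(S'(1) - Δ_1) = -78.
Forward elimination and back-substitution give M_0 = -121/2, M_1 = 61, M_2 = -139/2.
On [0, 1], S(t) = -6 + 13/4·t + 61/2·t² - 87/4·t³.
With t = 1/4: S(1/4) = -927/256.

-3.6211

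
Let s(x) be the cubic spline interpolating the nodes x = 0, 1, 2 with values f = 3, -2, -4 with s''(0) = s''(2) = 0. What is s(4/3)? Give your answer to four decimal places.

-2.9444

Let M_i = s''(x_i). Step sizes h_i = 1, 1; slopes of the chords Δ_i = (y_(i+1) - y_i)/h_i = -5, -2.
  1·M_0 + 4·M_1 + 1·M_2 = 6(Δ_1 - Δ_0) = 18
Natural end conditions: M_0 = M_2 = 0.
Solving the tridiagonal system: M_0 = 0, M_1 = 9/2, M_2 = 0.
On [1, 2], s(x) = -2 - 7/2·(x - 1) + 9/4·(x - 1)² - 3/4·(x - 1)³.
With (x - 1) = 1/3: s(4/3) = -53/18.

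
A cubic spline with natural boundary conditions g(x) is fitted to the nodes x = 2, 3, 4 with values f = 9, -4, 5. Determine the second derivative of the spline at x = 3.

33

Put M_i = g'' at the i-th knot. Here h = (1, 1) and Δ = (-13, 9), so the interior equations h_(i-1)·M_(i-1) + 2(h_(i-1)+h_i)·M_i + h_i·M_(i+1) = 6(Δ_i − Δ_(i-1)) read
  1·M_0 + 4·M_1 + 1·M_2 = 6(Δ_1 - Δ_0) = 132
Natural end conditions: M_0 = M_2 = 0.
Forward elimination and back-substitution give M_0 = 0, M_1 = 33, M_2 = 0.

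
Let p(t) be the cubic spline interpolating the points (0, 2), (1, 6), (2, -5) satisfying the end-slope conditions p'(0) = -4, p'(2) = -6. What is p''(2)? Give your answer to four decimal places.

With m_i denoting the second derivative at x_i, h_i = 1, 1, and Δ_i = (y_(i+1) − y_i)/h_i = 4, -11:
  1·m_0 + 4·m_1 + 1·m_2 = 6(Δ_1 - Δ_0) = -90
Clamped end conditions give two more equations: 2h_0·m_0 + h_0·m_1 = 6(Δ_0 - p'(0)) = 48 and h_1·m_1 + 2h_1·m_2 = 6(p'(2) - Δ_1) = 30.
Solving the tridiagonal system: m_0 = 91/2, m_1 = -43, m_2 = 73/2.

36.5000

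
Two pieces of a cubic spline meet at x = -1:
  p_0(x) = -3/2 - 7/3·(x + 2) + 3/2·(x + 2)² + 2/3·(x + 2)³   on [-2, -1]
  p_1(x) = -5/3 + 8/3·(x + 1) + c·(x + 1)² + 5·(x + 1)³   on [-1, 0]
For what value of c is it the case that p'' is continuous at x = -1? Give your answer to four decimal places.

p_0''(x) = 3 + 4·(x + 2), so p_0''(-1) = 7. On the right, p_1''(-1) = 2c, so c = 7/2.

3.5000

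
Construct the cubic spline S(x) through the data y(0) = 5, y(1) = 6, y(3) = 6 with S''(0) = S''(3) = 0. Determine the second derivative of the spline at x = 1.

-1

Let M_i = S''(x_i). Step sizes h_i = 1, 2; slopes of the chords Δ_i = (y_(i+1) - y_i)/h_i = 1, 0.
  1·M_0 + 6·M_1 + 2·M_2 = 6(Δ_1 - Δ_0) = -6
Natural end conditions: M_0 = M_2 = 0.
Hence M_0 = 0, M_1 = -1, M_2 = 0.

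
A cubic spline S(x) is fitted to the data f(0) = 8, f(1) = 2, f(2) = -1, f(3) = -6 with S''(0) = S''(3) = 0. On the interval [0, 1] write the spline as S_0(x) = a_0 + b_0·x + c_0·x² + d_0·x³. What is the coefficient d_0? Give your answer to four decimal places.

With σ_i denoting the second derivative at x_i, h_i = 1, 1, 1, and Δ_i = (y_(i+1) − y_i)/h_i = -6, -3, -5:
  1·σ_0 + 4·σ_1 + 1·σ_2 = 6(Δ_1 - Δ_0) = 18
  1·σ_1 + 4·σ_2 + 1·σ_3 = 6(Δ_2 - Δ_1) = -12
Natural end conditions: σ_0 = σ_3 = 0.
Forward elimination and back-substitution give σ_0 = 0, σ_1 = 28/5, σ_2 = -22/5, σ_3 = 0.
On [0, 1], with S_0(x) = a_0 + b_0·x + c_0·x² + d_0·x³: c_0 = σ_0/2 = 0, d_0 = (σ_1 - σ_0)/(6h_0) = 14/15, b_0 = Δ_0 - h_0(2σ_0 + σ_1)/6 = -104/15.

0.9333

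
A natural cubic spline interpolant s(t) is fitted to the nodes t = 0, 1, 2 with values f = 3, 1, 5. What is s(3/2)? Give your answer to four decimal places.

2.4375

Put M_i = s'' at the i-th knot. Here h = (1, 1) and Δ = (-2, 4), so the interior equations h_(i-1)·M_(i-1) + 2(h_(i-1)+h_i)·M_i + h_i·M_(i+1) = 6(Δ_i − Δ_(i-1)) read
  1·M_0 + 4·M_1 + 1·M_2 = 6(Δ_1 - Δ_0) = 36
Natural end conditions: M_0 = M_2 = 0.
Solving the tridiagonal system: M_0 = 0, M_1 = 9, M_2 = 0.
On [1, 2], s(t) = 1 + 1·(t - 1) + 9/2·(t - 1)² - 3/2·(t - 1)³.
With (t - 1) = 1/2: s(3/2) = 39/16.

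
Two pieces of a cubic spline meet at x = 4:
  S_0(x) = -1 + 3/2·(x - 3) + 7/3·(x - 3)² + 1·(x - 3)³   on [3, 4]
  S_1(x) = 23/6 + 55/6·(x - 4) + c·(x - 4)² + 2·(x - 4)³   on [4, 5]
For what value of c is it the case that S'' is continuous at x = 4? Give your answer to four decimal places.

S_0''(x) = 14/3 + 6·(x - 3), so S_0''(4) = 32/3. On the right, S_1''(4) = 2c, so c = 16/3.

5.3333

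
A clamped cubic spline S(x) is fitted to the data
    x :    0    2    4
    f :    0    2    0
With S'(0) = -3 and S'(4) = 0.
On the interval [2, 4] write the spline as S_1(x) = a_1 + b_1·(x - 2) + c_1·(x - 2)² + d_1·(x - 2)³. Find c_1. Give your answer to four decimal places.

Let M_i = S''(x_i). Step sizes h_i = 2, 2; slopes of the chords Δ_i = (y_(i+1) - y_i)/h_i = 1, -1.
  2·M_0 + 8·M_1 + 2·M_2 = 6(Δ_1 - Δ_0) = -12
Clamped end conditions give two more equations: 2h_0·M_0 + h_0·M_1 = 6(Δ_0 - S'(0)) = 24 and h_1·M_1 + 2h_1·M_2 = 6(S'(4) - Δ_1) = 6.
Hence M_0 = 33/4, M_1 = -9/2, M_2 = 15/4.
On [2, 4], with S_1(x) = a_1 + b_1·(x - 2) + c_1·(x - 2)² + d_1·(x - 2)³: c_1 = M_1/2 = -9/4, d_1 = (M_2 - M_1)/(6h_1) = 11/16, b_1 = Δ_1 - h_1(2M_1 + M_2)/6 = 3/4.

-2.2500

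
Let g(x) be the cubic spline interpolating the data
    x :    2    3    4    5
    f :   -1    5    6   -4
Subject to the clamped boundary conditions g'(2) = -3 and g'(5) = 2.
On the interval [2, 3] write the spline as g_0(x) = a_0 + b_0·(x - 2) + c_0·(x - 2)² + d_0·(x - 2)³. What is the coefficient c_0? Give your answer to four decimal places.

With M_i denoting the second derivative at x_i, h_i = 1, 1, 1, and Δ_i = (y_(i+1) − y_i)/h_i = 6, 1, -10:
  1·M_0 + 4·M_1 + 1·M_2 = 6(Δ_1 - Δ_0) = -30
  1·M_1 + 4·M_2 + 1·M_3 = 6(Δ_2 - Δ_1) = -66
Clamped end conditions give two more equations: 2h_0·M_0 + h_0·M_1 = 6(Δ_0 - g'(2)) = 54 and h_2·M_2 + 2h_2·M_3 = 6(g'(5) - Δ_2) = 72.
Solving: M_0 = 94/3, M_1 = -26/3, M_2 = -80/3, M_3 = 148/3.
On [2, 3], with g_0(x) = a_0 + b_0·(x - 2) + c_0·(x - 2)² + d_0·(x - 2)³: c_0 = M_0/2 = 47/3, d_0 = (M_1 - M_0)/(6h_0) = -20/3, b_0 = Δ_0 - h_0(2M_0 + M_1)/6 = -3.

15.6667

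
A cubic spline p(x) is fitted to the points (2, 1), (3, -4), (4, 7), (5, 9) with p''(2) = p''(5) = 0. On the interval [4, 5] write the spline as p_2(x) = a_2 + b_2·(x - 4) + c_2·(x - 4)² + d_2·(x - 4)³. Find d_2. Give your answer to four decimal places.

With σ_i denoting the second derivative at x_i, h_i = 1, 1, 1, and Δ_i = (y_(i+1) − y_i)/h_i = -5, 11, 2:
  1·σ_0 + 4·σ_1 + 1·σ_2 = 6(Δ_1 - Δ_0) = 96
  1·σ_1 + 4·σ_2 + 1·σ_3 = 6(Δ_2 - Δ_1) = -54
Natural end conditions: σ_0 = σ_3 = 0.
Forward elimination and back-substitution give σ_0 = 0, σ_1 = 146/5, σ_2 = -104/5, σ_3 = 0.
On [4, 5], with p_2(x) = a_2 + b_2·(x - 4) + c_2·(x - 4)² + d_2·(x - 4)³: c_2 = σ_2/2 = -52/5, d_2 = (σ_3 - σ_2)/(6h_2) = 52/15, b_2 = Δ_2 - h_2(2σ_2 + σ_3)/6 = 134/15.

3.4667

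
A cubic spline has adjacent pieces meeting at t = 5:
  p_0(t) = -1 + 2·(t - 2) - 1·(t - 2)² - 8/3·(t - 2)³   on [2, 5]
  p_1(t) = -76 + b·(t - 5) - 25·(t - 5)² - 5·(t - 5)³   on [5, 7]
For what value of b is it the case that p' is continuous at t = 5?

p_0'(t) = 2 - 2·(t - 2) - 8·(t - 2)², so p_0'(5) = -76. On the right, p_1'(5) = b, so b = -76.

-76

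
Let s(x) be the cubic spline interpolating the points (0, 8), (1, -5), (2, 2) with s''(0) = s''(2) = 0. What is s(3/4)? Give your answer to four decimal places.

-3.3906

With m_i denoting the second derivative at x_i, h_i = 1, 1, and Δ_i = (y_(i+1) − y_i)/h_i = -13, 7:
  1·m_0 + 4·m_1 + 1·m_2 = 6(Δ_1 - Δ_0) = 120
Natural end conditions: m_0 = m_2 = 0.
Forward elimination and back-substitution give m_0 = 0, m_1 = 30, m_2 = 0.
On [0, 1], s(x) = 8 - 18·x + 0·x² + 5·x³.
With x = 3/4: s(3/4) = -217/64.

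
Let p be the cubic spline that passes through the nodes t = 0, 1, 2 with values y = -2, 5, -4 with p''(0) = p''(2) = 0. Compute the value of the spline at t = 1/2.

3

Let M_i = p''(x_i). Step sizes h_i = 1, 1; slopes of the chords Δ_i = (y_(i+1) - y_i)/h_i = 7, -9.
  1·M_0 + 4·M_1 + 1·M_2 = 6(Δ_1 - Δ_0) = -96
Natural end conditions: M_0 = M_2 = 0.
Solving the tridiagonal system: M_0 = 0, M_1 = -24, M_2 = 0.
On [0, 1], p(t) = -2 + 11·t + 0·t² - 4·t³.
With t = 1/2: p(1/2) = 3.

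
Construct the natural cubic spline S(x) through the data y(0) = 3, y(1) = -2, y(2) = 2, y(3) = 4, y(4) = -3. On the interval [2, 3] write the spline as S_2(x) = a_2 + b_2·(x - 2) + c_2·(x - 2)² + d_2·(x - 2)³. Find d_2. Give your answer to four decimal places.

Put σ_i = S'' at the i-th knot. Here h = (1, 1, 1, 1) and Δ = (-5, 4, 2, -7), so the interior equations h_(i-1)·σ_(i-1) + 2(h_(i-1)+h_i)·σ_i + h_i·σ_(i+1) = 6(Δ_i − Δ_(i-1)) read
  1·σ_0 + 4·σ_1 + 1·σ_2 = 6(Δ_1 - Δ_0) = 54
  1·σ_1 + 4·σ_2 + 1·σ_3 = 6(Δ_2 - Δ_1) = -12
  1·σ_2 + 4·σ_3 + 1·σ_4 = 6(Δ_3 - Δ_2) = -54
Natural end conditions: σ_0 = σ_4 = 0.
Forward elimination and back-substitution give σ_0 = 0, σ_1 = 201/14, σ_2 = -24/7, σ_3 = -177/14, σ_4 = 0.
On [2, 3], with S_2(x) = a_2 + b_2·(x - 2) + c_2·(x - 2)² + d_2·(x - 2)³: c_2 = σ_2/2 = -12/7, d_2 = (σ_3 - σ_2)/(6h_2) = -43/28, b_2 = Δ_2 - h_2(2σ_2 + σ_3)/6 = 21/4.

-1.5357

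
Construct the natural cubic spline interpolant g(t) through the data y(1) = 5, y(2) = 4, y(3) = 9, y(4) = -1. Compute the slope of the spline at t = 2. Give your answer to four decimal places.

4.2000

Write σ_i for g''(x_i). With h_i = 1, 1, 1 and divided differences Δ_i = -1, 5, -10, the continuity of g' gives the tridiagonal system
  1·σ_0 + 4·σ_1 + 1·σ_2 = 6(Δ_1 - Δ_0) = 36
  1·σ_1 + 4·σ_2 + 1·σ_3 = 6(Δ_2 - Δ_1) = -90
Natural end conditions: σ_0 = σ_3 = 0.
Solving: σ_0 = 0, σ_1 = 78/5, σ_2 = -132/5, σ_3 = 0.
On [2, 3], g'(t) = b_1 + 2c_1·(t - 2) + 3d_1·(t - 2)² with b_1 = Δ_1 - h_1(2σ_1 + σ_2)/6 = 21/5, c_1 = σ_1/2 = 39/5, d_1 = (σ_2 - σ_1)/(6h_1) = -7. So g'(2) = 21/5.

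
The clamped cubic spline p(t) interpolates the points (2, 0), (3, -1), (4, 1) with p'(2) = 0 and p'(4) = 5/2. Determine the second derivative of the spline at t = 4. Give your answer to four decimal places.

-1.7500

With m_i denoting the second derivative at x_i, h_i = 1, 1, and Δ_i = (y_(i+1) − y_i)/h_i = -1, 2:
  1·m_0 + 4·m_1 + 1·m_2 = 6(Δ_1 - Δ_0) = 18
Clamped end conditions give two more equations: 2h_0·m_0 + h_0·m_1 = 6(Δ_0 - p'(2)) = -6 and h_1·m_1 + 2h_1·m_2 = 6(p'(4) - Δ_1) = 3.
Solving the tridiagonal system: m_0 = -25/4, m_1 = 13/2, m_2 = -7/4.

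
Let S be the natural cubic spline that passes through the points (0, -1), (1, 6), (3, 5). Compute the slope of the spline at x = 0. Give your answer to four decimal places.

8.2500

Put M_i = S'' at the i-th knot. Here h = (1, 2) and Δ = (7, -1/2), so the interior equations h_(i-1)·M_(i-1) + 2(h_(i-1)+h_i)·M_i + h_i·M_(i+1) = 6(Δ_i − Δ_(i-1)) read
  1·M_0 + 6·M_1 + 2·M_2 = 6(Δ_1 - Δ_0) = -45
Natural end conditions: M_0 = M_2 = 0.
Hence M_0 = 0, M_1 = -15/2, M_2 = 0.
On [0, 1], S'(x) = b_0 + 2c_0·x + 3d_0·x² with b_0 = Δ_0 - h_0(2M_0 + M_1)/6 = 33/4, c_0 = M_0/2 = 0, d_0 = (M_1 - M_0)/(6h_0) = -5/4. So S'(0) = 33/4.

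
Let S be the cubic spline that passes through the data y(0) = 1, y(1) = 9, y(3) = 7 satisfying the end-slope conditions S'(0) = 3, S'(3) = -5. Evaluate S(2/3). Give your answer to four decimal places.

6.0617

Put M_i = S'' at the i-th knot. Here h = (1, 2) and Δ = (8, -1), so the interior equations h_(i-1)·M_(i-1) + 2(h_(i-1)+h_i)·M_i + h_i·M_(i+1) = 6(Δ_i − Δ_(i-1)) read
  1·M_0 + 6·M_1 + 2·M_2 = 6(Δ_1 - Δ_0) = -54
Clamped end conditions give two more equations: 2h_0·M_0 + h_0·M_1 = 6(Δ_0 - S'(0)) = 30 and h_1·M_1 + 2h_1·M_2 = 6(S'(3) - Δ_1) = -24.
Solving: M_0 = 64/3, M_1 = -38/3, M_2 = 1/3.
On [0, 1], S(x) = 1 + 3·x + 32/3·x² - 17/3·x³.
With x = 2/3: S(2/3) = 491/81.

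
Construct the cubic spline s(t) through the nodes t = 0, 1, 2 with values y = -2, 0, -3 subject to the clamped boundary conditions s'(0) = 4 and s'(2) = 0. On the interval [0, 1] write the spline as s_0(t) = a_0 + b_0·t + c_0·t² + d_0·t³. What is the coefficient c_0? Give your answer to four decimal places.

-0.2500

Put σ_i = s'' at the i-th knot. Here h = (1, 1) and Δ = (2, -3), so the interior equations h_(i-1)·σ_(i-1) + 2(h_(i-1)+h_i)·σ_i + h_i·σ_(i+1) = 6(Δ_i − Δ_(i-1)) read
  1·σ_0 + 4·σ_1 + 1·σ_2 = 6(Δ_1 - Δ_0) = -30
Clamped end conditions give two more equations: 2h_0·σ_0 + h_0·σ_1 = 6(Δ_0 - s'(0)) = -12 and h_1·σ_1 + 2h_1·σ_2 = 6(s'(2) - Δ_1) = 18.
Solving the tridiagonal system: σ_0 = -1/2, σ_1 = -11, σ_2 = 29/2.
On [0, 1], with s_0(t) = a_0 + b_0·t + c_0·t² + d_0·t³: c_0 = σ_0/2 = -1/4, d_0 = (σ_1 - σ_0)/(6h_0) = -7/4, b_0 = Δ_0 - h_0(2σ_0 + σ_1)/6 = 4.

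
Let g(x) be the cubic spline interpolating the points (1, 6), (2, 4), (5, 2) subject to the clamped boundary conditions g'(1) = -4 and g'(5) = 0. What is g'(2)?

With m_i denoting the second derivative at x_i, h_i = 1, 3, and Δ_i = (y_(i+1) − y_i)/h_i = -2, -2/3:
  1·m_0 + 8·m_1 + 3·m_2 = 6(Δ_1 - Δ_0) = 8
Clamped end conditions give two more equations: 2h_0·m_0 + h_0·m_1 = 6(Δ_0 - g'(1)) = 12 and h_1·m_1 + 2h_1·m_2 = 6(g'(5) - Δ_1) = 4.
Hence m_0 = 6, m_1 = 0, m_2 = 2/3.
On [2, 5], g'(x) = b_1 + 2c_1·(x - 2) + 3d_1·(x - 2)² with b_1 = Δ_1 - h_1(2m_1 + m_2)/6 = -1, c_1 = m_1/2 = 0, d_1 = (m_2 - m_1)/(6h_1) = 1/27. So g'(2) = -1.

-1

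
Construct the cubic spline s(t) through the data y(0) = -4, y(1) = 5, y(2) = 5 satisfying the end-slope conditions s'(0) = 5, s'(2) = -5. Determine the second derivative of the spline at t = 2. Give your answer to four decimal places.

Write M_i for s''(x_i). With h_i = 1, 1 and divided differences Δ_i = 9, 0, the continuity of s' gives the tridiagonal system
  1·M_0 + 4·M_1 + 1·M_2 = 6(Δ_1 - Δ_0) = -54
Clamped end conditions give two more equations: 2h_0·M_0 + h_0·M_1 = 6(Δ_0 - s'(0)) = 24 and h_1·M_1 + 2h_1·M_2 = 6(s'(2) - Δ_1) = -30.
Solving the tridiagonal system: M_0 = 41/2, M_1 = -17, M_2 = -13/2.

-6.5000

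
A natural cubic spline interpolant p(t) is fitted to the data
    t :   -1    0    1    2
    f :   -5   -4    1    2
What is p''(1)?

-8

With M_i denoting the second derivative at x_i, h_i = 1, 1, 1, and Δ_i = (y_(i+1) − y_i)/h_i = 1, 5, 1:
  1·M_0 + 4·M_1 + 1·M_2 = 6(Δ_1 - Δ_0) = 24
  1·M_1 + 4·M_2 + 1·M_3 = 6(Δ_2 - Δ_1) = -24
Natural end conditions: M_0 = M_3 = 0.
Solving the tridiagonal system: M_0 = 0, M_1 = 8, M_2 = -8, M_3 = 0.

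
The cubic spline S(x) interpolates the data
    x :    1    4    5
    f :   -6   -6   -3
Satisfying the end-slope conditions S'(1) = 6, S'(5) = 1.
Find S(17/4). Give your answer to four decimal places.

Write m_i for S''(x_i). With h_i = 3, 1 and divided differences Δ_i = 0, 3, the continuity of S' gives the tridiagonal system
  3·m_0 + 8·m_1 + 1·m_2 = 6(Δ_1 - Δ_0) = 18
Clamped end conditions give two more equations: 2h_0·m_0 + h_0·m_1 = 6(Δ_0 - S'(1)) = -36 and h_1·m_1 + 2h_1·m_2 = 6(S'(5) - Δ_1) = -12.
Hence m_0 = -19/2, m_1 = 7, m_2 = -19/2.
On [4, 5], S(x) = -6 + 9/4·(x - 4) + 7/2·(x - 4)² - 11/4·(x - 4)³.
With (x - 4) = 1/4: S(17/4) = -1347/256.

-5.2617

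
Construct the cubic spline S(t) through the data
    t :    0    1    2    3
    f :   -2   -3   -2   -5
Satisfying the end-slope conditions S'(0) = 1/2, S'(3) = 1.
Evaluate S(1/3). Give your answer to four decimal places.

Write M_i for S''(x_i). With h_i = 1, 1, 1 and divided differences Δ_i = -1, 1, -3, the continuity of S' gives the tridiagonal system
  1·M_0 + 4·M_1 + 1·M_2 = 6(Δ_1 - Δ_0) = 12
  1·M_1 + 4·M_2 + 1·M_3 = 6(Δ_2 - Δ_1) = -24
Clamped end conditions give two more equations: 2h_0·M_0 + h_0·M_1 = 6(Δ_0 - S'(0)) = -9 and h_2·M_2 + 2h_2·M_3 = 6(S'(3) - Δ_2) = 24.
Solving: M_0 = -26/3, M_1 = 25/3, M_2 = -38/3, M_3 = 55/3.
On [0, 1], S(t) = -2 + 1/2·t - 13/3·t² + 17/6·t³.
With t = 1/3: S(1/3) = -179/81.

-2.2099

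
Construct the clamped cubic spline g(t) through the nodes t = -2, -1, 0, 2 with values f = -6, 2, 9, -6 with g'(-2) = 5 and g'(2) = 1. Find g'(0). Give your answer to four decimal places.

Let σ_i = g''(x_i). Step sizes h_i = 1, 1, 2; slopes of the chords Δ_i = (y_(i+1) - y_i)/h_i = 8, 7, -15/2.
  1·σ_0 + 4·σ_1 + 1·σ_2 = 6(Δ_1 - Δ_0) = -6
  1·σ_1 + 6·σ_2 + 2·σ_3 = 6(Δ_2 - Δ_1) = -87
Clamped end conditions give two more equations: 2h_0·σ_0 + h_0·σ_1 = 6(Δ_0 - g'(-2)) = 18 and h_2·σ_2 + 2h_2·σ_3 = 6(g'(2) - Δ_2) = 51.
Solving the tridiagonal system: σ_0 = 173/22, σ_1 = 25/11, σ_2 = -505/22, σ_3 = 533/22.
On [0, 2], g'(t) = b_2 + 2c_2·t + 3d_2·t² with b_2 = Δ_2 - h_2(2σ_2 + σ_3)/6 = -3/11, c_2 = σ_2/2 = -505/44, d_2 = (σ_3 - σ_2)/(6h_2) = 173/44. So g'(0) = -3/11.

-0.2727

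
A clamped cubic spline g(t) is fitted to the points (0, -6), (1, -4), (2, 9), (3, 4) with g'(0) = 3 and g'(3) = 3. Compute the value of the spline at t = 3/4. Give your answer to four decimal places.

Let M_i = g''(x_i). Step sizes h_i = 1, 1, 1; slopes of the chords Δ_i = (y_(i+1) - y_i)/h_i = 2, 13, -5.
  1·M_0 + 4·M_1 + 1·M_2 = 6(Δ_1 - Δ_0) = 66
  1·M_1 + 4·M_2 + 1·M_3 = 6(Δ_2 - Δ_1) = -108
Clamped end conditions give two more equations: 2h_0·M_0 + h_0·M_1 = 6(Δ_0 - g'(0)) = -6 and h_2·M_2 + 2h_2·M_3 = 6(g'(3) - Δ_2) = 48.
Hence M_0 = -98/5, M_1 = 166/5, M_2 = -236/5, M_3 = 238/5.
On [0, 1], g(t) = -6 + 3·t - 49/5·t² + 44/5·t³.
With t = 3/4: g(3/4) = -111/20.

-5.5500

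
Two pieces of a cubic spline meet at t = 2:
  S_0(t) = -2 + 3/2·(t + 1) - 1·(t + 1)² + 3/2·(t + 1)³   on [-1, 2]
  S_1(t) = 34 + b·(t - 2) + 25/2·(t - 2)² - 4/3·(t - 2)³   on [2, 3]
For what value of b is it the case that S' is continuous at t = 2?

36

S_0'(t) = 3/2 - 2·(t + 1) + 9/2·(t + 1)², so S_0'(2) = 36. On the right, S_1'(2) = b, so b = 36.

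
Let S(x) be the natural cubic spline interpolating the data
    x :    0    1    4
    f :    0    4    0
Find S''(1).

-4

Put σ_i = S'' at the i-th knot. Here h = (1, 3) and Δ = (4, -4/3), so the interior equations h_(i-1)·σ_(i-1) + 2(h_(i-1)+h_i)·σ_i + h_i·σ_(i+1) = 6(Δ_i − Δ_(i-1)) read
  1·σ_0 + 8·σ_1 + 3·σ_2 = 6(Δ_1 - Δ_0) = -32
Natural end conditions: σ_0 = σ_2 = 0.
Forward elimination and back-substitution give σ_0 = 0, σ_1 = -4, σ_2 = 0.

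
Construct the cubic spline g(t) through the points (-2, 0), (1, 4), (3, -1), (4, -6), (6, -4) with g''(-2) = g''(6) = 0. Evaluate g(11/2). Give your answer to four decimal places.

Put σ_i = g'' at the i-th knot. Here h = (3, 2, 1, 2) and Δ = (4/3, -5/2, -5, 1), so the interior equations h_(i-1)·σ_(i-1) + 2(h_(i-1)+h_i)·σ_i + h_i·σ_(i+1) = 6(Δ_i − Δ_(i-1)) read
  3·σ_0 + 10·σ_1 + 2·σ_2 = 6(Δ_1 - Δ_0) = -23
  2·σ_1 + 6·σ_2 + 1·σ_3 = 6(Δ_2 - Δ_1) = -15
  1·σ_2 + 6·σ_3 + 2·σ_4 = 6(Δ_3 - Δ_2) = 36
Natural end conditions: σ_0 = σ_4 = 0.
Forward elimination and back-substitution give σ_0 = 0, σ_1 = -553/326, σ_2 = -492/163, σ_3 = 1060/163, σ_4 = 0.
On [4, 6], g(t) = -6 - 1631/489·(t - 4) + 530/163·(t - 4)² - 265/489·(t - 4)³.
With (t - 4) = 3/2: g(11/2) = -7193/1304.

-5.5161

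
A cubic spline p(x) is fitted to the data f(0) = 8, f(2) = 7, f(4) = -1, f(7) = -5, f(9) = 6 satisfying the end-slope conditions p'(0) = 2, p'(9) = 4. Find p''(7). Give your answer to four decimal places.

Let M_i = p''(x_i). Step sizes h_i = 2, 2, 3, 2; slopes of the chords Δ_i = (y_(i+1) - y_i)/h_i = -1/2, -4, -4/3, 11/2.
  2·M_0 + 8·M_1 + 2·M_2 = 6(Δ_1 - Δ_0) = -21
  2·M_1 + 10·M_2 + 3·M_3 = 6(Δ_2 - Δ_1) = 16
  3·M_2 + 10·M_3 + 2·M_4 = 6(Δ_3 - Δ_2) = 41
Clamped end conditions give two more equations: 2h_0·M_0 + h_0·M_1 = 6(Δ_0 - p'(0)) = -15 and h_3·M_3 + 2h_3·M_4 = 6(p'(9) - Δ_3) = -9.
Solving the tridiagonal system: M_0 = -479/177, M_1 = -739/354, M_2 = 197/354, M_3 = 862/177, M_4 = -3317/708.

4.8701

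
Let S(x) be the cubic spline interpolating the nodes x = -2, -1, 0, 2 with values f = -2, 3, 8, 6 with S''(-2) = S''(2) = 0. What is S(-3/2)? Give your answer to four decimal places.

With M_i denoting the second derivative at x_i, h_i = 1, 1, 2, and Δ_i = (y_(i+1) − y_i)/h_i = 5, 5, -1:
  1·M_0 + 4·M_1 + 1·M_2 = 6(Δ_1 - Δ_0) = 0
  1·M_1 + 6·M_2 + 2·M_3 = 6(Δ_2 - Δ_1) = -36
Natural end conditions: M_0 = M_3 = 0.
Forward elimination and back-substitution give M_0 = 0, M_1 = 36/23, M_2 = -144/23, M_3 = 0.
On [-2, -1], S(x) = -2 + 109/23·(x + 2) + 0·(x + 2)² + 6/23·(x + 2)³.
With (x + 2) = 1/2: S(-3/2) = 37/92.

0.4022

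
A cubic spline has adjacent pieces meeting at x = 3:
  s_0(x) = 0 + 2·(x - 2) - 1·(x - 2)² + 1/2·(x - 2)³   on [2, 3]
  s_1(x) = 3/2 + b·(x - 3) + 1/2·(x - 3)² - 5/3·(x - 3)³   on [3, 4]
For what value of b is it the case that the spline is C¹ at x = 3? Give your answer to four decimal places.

s_0'(x) = 2 - 2·(x - 2) + 3/2·(x - 2)², so s_0'(3) = 3/2. On the right, s_1'(3) = b, so b = 3/2.

1.5000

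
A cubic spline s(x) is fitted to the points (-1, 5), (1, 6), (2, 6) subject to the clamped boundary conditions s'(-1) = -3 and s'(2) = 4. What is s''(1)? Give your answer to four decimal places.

Let σ_i = s''(x_i). Step sizes h_i = 2, 1; slopes of the chords Δ_i = (y_(i+1) - y_i)/h_i = 1/2, 0.
  2·σ_0 + 6·σ_1 + 1·σ_2 = 6(Δ_1 - Δ_0) = -3
Clamped end conditions give two more equations: 2h_0·σ_0 + h_0·σ_1 = 6(Δ_0 - s'(-1)) = 21 and h_1·σ_1 + 2h_1·σ_2 = 6(s'(2) - Δ_1) = 24.
Hence σ_0 = 97/12, σ_1 = -17/3, σ_2 = 89/6.

-5.6667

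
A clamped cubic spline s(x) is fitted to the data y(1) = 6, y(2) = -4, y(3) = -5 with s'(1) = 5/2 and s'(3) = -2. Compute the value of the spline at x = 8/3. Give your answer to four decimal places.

-5.0648

Write M_i for s''(x_i). With h_i = 1, 1 and divided differences Δ_i = -10, -1, the continuity of s' gives the tridiagonal system
  1·M_0 + 4·M_1 + 1·M_2 = 6(Δ_1 - Δ_0) = 54
Clamped end conditions give two more equations: 2h_0·M_0 + h_0·M_1 = 6(Δ_0 - s'(1)) = -75 and h_1·M_1 + 2h_1·M_2 = 6(s'(3) - Δ_1) = -6.
Solving: M_0 = -213/4, M_1 = 63/2, M_2 = -75/4.
On [2, 3], s(x) = -4 - 67/8·(x - 2) + 63/4·(x - 2)² - 67/8·(x - 2)³.
With (x - 2) = 2/3: s(8/3) = -547/108.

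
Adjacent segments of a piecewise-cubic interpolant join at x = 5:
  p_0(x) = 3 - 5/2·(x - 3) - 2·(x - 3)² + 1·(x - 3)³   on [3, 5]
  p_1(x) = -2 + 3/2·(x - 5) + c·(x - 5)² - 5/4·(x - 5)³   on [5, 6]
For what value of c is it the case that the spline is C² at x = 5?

4

p_0''(x) = -4 + 6·(x - 3), so p_0''(5) = 8. On the right, p_1''(5) = 2c, so c = 4.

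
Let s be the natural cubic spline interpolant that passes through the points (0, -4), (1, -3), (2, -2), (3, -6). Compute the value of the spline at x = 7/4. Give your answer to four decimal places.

-1.8906

Let σ_i = s''(x_i). Step sizes h_i = 1, 1, 1; slopes of the chords Δ_i = (y_(i+1) - y_i)/h_i = 1, 1, -4.
  1·σ_0 + 4·σ_1 + 1·σ_2 = 6(Δ_1 - Δ_0) = 0
  1·σ_1 + 4·σ_2 + 1·σ_3 = 6(Δ_2 - Δ_1) = -30
Natural end conditions: σ_0 = σ_3 = 0.
Forward elimination and back-substitution give σ_0 = 0, σ_1 = 2, σ_2 = -8, σ_3 = 0.
On [1, 2], s(x) = -3 + 5/3·(x - 1) + 1·(x - 1)² - 5/3·(x - 1)³.
With (x - 1) = 3/4: s(7/4) = -121/64.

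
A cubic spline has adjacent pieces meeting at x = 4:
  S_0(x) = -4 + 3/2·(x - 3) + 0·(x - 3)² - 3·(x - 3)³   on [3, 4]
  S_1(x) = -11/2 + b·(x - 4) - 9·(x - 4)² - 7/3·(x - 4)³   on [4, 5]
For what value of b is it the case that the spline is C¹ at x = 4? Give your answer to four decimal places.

S_0'(x) = 3/2 + 0·(x - 3) - 9·(x - 3)², so S_0'(4) = -15/2. On the right, S_1'(4) = b, so b = -15/2.

-7.5000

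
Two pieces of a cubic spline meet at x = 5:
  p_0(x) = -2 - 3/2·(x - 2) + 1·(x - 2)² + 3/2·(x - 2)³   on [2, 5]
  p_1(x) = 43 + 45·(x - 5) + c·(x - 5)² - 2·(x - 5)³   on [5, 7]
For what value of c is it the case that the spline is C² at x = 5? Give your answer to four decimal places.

14.5000

p_0''(x) = 2 + 9·(x - 2), so p_0''(5) = 29. On the right, p_1''(5) = 2c, so c = 29/2.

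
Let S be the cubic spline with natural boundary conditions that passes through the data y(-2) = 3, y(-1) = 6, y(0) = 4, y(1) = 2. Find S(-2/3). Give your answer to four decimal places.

Let σ_i = S''(x_i). Step sizes h_i = 1, 1, 1; slopes of the chords Δ_i = (y_(i+1) - y_i)/h_i = 3, -2, -2.
  1·σ_0 + 4·σ_1 + 1·σ_2 = 6(Δ_1 - Δ_0) = -30
  1·σ_1 + 4·σ_2 + 1·σ_3 = 6(Δ_2 - Δ_1) = 0
Natural end conditions: σ_0 = σ_3 = 0.
Solving the tridiagonal system: σ_0 = 0, σ_1 = -8, σ_2 = 2, σ_3 = 0.
On [-1, 0], S(x) = 6 + 1/3·(x + 1) - 4·(x + 1)² + 5/3·(x + 1)³.
With (x + 1) = 1/3: S(-2/3) = 464/81.

5.7284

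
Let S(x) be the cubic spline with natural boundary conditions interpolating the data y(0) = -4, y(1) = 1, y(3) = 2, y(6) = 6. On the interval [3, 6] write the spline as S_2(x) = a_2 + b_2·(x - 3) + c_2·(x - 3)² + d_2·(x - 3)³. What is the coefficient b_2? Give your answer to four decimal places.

Put m_i = S'' at the i-th knot. Here h = (1, 2, 3) and Δ = (5, 1/2, 4/3), so the interior equations h_(i-1)·m_(i-1) + 2(h_(i-1)+h_i)·m_i + h_i·m_(i+1) = 6(Δ_i − Δ_(i-1)) read
  1·m_0 + 6·m_1 + 2·m_2 = 6(Δ_1 - Δ_0) = -27
  2·m_1 + 10·m_2 + 3·m_3 = 6(Δ_2 - Δ_1) = 5
Natural end conditions: m_0 = m_3 = 0.
Solving: m_0 = 0, m_1 = -5, m_2 = 3/2, m_3 = 0.
On [3, 6], with S_2(x) = a_2 + b_2·(x - 3) + c_2·(x - 3)² + d_2·(x - 3)³: c_2 = m_2/2 = 3/4, d_2 = (m_3 - m_2)/(6h_2) = -1/12, b_2 = Δ_2 - h_2(2m_2 + m_3)/6 = -1/6.

-0.1667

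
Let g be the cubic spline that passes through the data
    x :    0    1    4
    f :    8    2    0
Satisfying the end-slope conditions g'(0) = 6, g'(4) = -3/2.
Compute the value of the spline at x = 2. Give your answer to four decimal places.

-2.2130

Write M_i for g''(x_i). With h_i = 1, 3 and divided differences Δ_i = -6, -2/3, the continuity of g' gives the tridiagonal system
  1·M_0 + 8·M_1 + 3·M_2 = 6(Δ_1 - Δ_0) = 32
Clamped end conditions give two more equations: 2h_0·M_0 + h_0·M_1 = 6(Δ_0 - g'(0)) = -72 and h_1·M_1 + 2h_1·M_2 = 6(g'(4) - Δ_1) = -5.
Solving: M_0 = -335/8, M_1 = 47/4, M_2 = -161/24.
On [1, 4], g(x) = 2 - 145/16·(x - 1) + 47/8·(x - 1)² - 443/432·(x - 1)³.
With (x - 1) = 1: g(2) = -239/108.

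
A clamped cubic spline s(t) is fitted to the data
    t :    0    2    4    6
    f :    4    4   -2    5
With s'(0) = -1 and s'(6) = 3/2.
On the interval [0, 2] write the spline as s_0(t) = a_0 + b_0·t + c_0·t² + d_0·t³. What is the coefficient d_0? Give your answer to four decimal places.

-0.7833

With M_i denoting the second derivative at x_i, h_i = 2, 2, 2, and Δ_i = (y_(i+1) − y_i)/h_i = 0, -3, 7/2:
  2·M_0 + 8·M_1 + 2·M_2 = 6(Δ_1 - Δ_0) = -18
  2·M_1 + 8·M_2 + 2·M_3 = 6(Δ_2 - Δ_1) = 39
Clamped end conditions give two more equations: 2h_0·M_0 + h_0·M_1 = 6(Δ_0 - s'(0)) = 6 and h_2·M_2 + 2h_2·M_3 = 6(s'(6) - Δ_2) = -12.
Solving the tridiagonal system: M_0 = 62/15, M_1 = -79/15, M_2 = 119/15, M_3 = -209/30.
On [0, 2], with s_0(t) = a_0 + b_0·t + c_0·t² + d_0·t³: c_0 = M_0/2 = 31/15, d_0 = (M_1 - M_0)/(6h_0) = -47/60, b_0 = Δ_0 - h_0(2M_0 + M_1)/6 = -1.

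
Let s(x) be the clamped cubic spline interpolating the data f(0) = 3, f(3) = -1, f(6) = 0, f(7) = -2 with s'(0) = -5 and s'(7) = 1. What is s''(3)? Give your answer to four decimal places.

0.8817

With M_i denoting the second derivative at x_i, h_i = 3, 3, 1, and Δ_i = (y_(i+1) − y_i)/h_i = -4/3, 1/3, -2:
  3·M_0 + 12·M_1 + 3·M_2 = 6(Δ_1 - Δ_0) = 10
  3·M_1 + 8·M_2 + 1·M_3 = 6(Δ_2 - Δ_1) = -14
Clamped end conditions give two more equations: 2h_0·M_0 + h_0·M_1 = 6(Δ_0 - s'(0)) = 22 and h_2·M_2 + 2h_2·M_3 = 6(s'(7) - Δ_2) = 18.
Forward elimination and back-substitution give M_0 = 100/31, M_1 = 82/93, M_2 = -106/31, M_3 = 332/31.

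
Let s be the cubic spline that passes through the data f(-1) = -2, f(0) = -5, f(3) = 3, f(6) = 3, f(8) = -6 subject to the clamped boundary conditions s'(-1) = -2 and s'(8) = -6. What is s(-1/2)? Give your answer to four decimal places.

Put m_i = s'' at the i-th knot. Here h = (1, 3, 3, 2) and Δ = (-3, 8/3, 0, -9/2), so the interior equations h_(i-1)·m_(i-1) + 2(h_(i-1)+h_i)·m_i + h_i·m_(i+1) = 6(Δ_i − Δ_(i-1)) read
  1·m_0 + 8·m_1 + 3·m_2 = 6(Δ_1 - Δ_0) = 34
  3·m_1 + 12·m_2 + 3·m_3 = 6(Δ_2 - Δ_1) = -16
  3·m_2 + 10·m_3 + 2·m_4 = 6(Δ_3 - Δ_2) = -27
Clamped end conditions give two more equations: 2h_0·m_0 + h_0·m_1 = 6(Δ_0 - s'(-1)) = -6 and h_3·m_3 + 2h_3·m_4 = 6(s'(8) - Δ_3) = -9.
Solving the tridiagonal system: m_0 = -1747/294, m_1 = 865/147, m_2 = -233/98, m_3 = -251/147, m_4 = -821/588.
On [-1, 0], s(x) = -2 - 2·(x + 1) - 1747/588·(x + 1)² + 1159/588·(x + 1)³.
With (x + 1) = 1/2: s(-1/2) = -16447/4704.

-3.4964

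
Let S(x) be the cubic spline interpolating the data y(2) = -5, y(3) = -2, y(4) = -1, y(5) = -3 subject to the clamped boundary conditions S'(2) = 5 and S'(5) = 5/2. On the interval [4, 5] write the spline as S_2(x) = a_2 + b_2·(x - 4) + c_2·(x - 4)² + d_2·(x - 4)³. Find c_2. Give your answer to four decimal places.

Let σ_i = S''(x_i). Step sizes h_i = 1, 1, 1; slopes of the chords Δ_i = (y_(i+1) - y_i)/h_i = 3, 1, -2.
  1·σ_0 + 4·σ_1 + 1·σ_2 = 6(Δ_1 - Δ_0) = -12
  1·σ_1 + 4·σ_2 + 1·σ_3 = 6(Δ_2 - Δ_1) = -18
Clamped end conditions give two more equations: 2h_0·σ_0 + h_0·σ_1 = 6(Δ_0 - S'(2)) = -12 and h_2·σ_2 + 2h_2·σ_3 = 6(S'(5) - Δ_2) = 27.
Solving: σ_0 = -97/15, σ_1 = 14/15, σ_2 = -139/15, σ_3 = 272/15.
On [4, 5], with S_2(x) = a_2 + b_2·(x - 4) + c_2·(x - 4)² + d_2·(x - 4)³: c_2 = σ_2/2 = -139/30, d_2 = (σ_3 - σ_2)/(6h_2) = 137/30, b_2 = Δ_2 - h_2(2σ_2 + σ_3)/6 = -29/15.

-4.6333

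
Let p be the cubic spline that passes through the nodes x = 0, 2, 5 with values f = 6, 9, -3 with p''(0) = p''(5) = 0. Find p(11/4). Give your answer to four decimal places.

Write m_i for p''(x_i). With h_i = 2, 3 and divided differences Δ_i = 3/2, -4, the continuity of p' gives the tridiagonal system
  2·m_0 + 10·m_1 + 3·m_2 = 6(Δ_1 - Δ_0) = -33
Natural end conditions: m_0 = m_2 = 0.
Forward elimination and back-substitution give m_0 = 0, m_1 = -33/10, m_2 = 0.
On [2, 5], p(x) = 9 - 7/10·(x - 2) - 33/20·(x - 2)² + 11/60·(x - 2)³.
With (x - 2) = 3/4: p(11/4) = 9759/1280.

7.6242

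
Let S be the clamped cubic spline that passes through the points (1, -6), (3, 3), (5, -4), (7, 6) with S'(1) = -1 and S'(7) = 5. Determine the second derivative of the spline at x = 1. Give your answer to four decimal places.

Put M_i = S'' at the i-th knot. Here h = (2, 2, 2) and Δ = (9/2, -7/2, 5), so the interior equations h_(i-1)·M_(i-1) + 2(h_(i-1)+h_i)·M_i + h_i·M_(i+1) = 6(Δ_i − Δ_(i-1)) read
  2·M_0 + 8·M_1 + 2·M_2 = 6(Δ_1 - Δ_0) = -48
  2·M_1 + 8·M_2 + 2·M_3 = 6(Δ_2 - Δ_1) = 51
Clamped end conditions give two more equations: 2h_0·M_0 + h_0·M_1 = 6(Δ_0 - S'(1)) = 33 and h_2·M_2 + 2h_2·M_3 = 6(S'(7) - Δ_2) = 0.
Solving the tridiagonal system: M_0 = 72/5, M_1 = -123/10, M_2 = 54/5, M_3 = -27/5.

14.4000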